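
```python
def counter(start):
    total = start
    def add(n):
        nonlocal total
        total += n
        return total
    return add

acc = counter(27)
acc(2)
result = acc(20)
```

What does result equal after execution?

Step 1: counter(27) creates closure with total = 27.
Step 2: First acc(2): total = 27 + 2 = 29.
Step 3: Second acc(20): total = 29 + 20 = 49. result = 49

The answer is 49.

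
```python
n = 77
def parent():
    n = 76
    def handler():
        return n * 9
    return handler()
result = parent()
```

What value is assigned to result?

Step 1: parent() shadows global n with n = 76.
Step 2: handler() finds n = 76 in enclosing scope, computes 76 * 9 = 684.
Step 3: result = 684

The answer is 684.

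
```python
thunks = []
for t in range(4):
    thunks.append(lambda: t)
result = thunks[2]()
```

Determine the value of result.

Step 1: The loop creates 4 lambdas, all referencing the same variable t.
Step 2: After the loop, t = 3 (final value).
Step 3: thunks[2]() looks up t at call time and finds 3. This is the late binding gotcha. result = 3

The answer is 3.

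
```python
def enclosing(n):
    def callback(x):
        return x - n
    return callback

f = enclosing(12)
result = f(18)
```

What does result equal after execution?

Step 1: enclosing(12) creates a closure capturing n = 12.
Step 2: f(18) computes 18 - 12 = 6.
Step 3: result = 6

The answer is 6.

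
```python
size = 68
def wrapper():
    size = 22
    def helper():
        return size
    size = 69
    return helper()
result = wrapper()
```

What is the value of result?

Step 1: wrapper() sets size = 22, then later size = 69.
Step 2: helper() is called after size is reassigned to 69. Closures capture variables by reference, not by value.
Step 3: result = 69

The answer is 69.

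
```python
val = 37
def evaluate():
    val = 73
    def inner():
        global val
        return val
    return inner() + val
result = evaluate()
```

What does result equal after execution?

Step 1: Global val = 37. evaluate() shadows with local val = 73.
Step 2: inner() uses global keyword, so inner() returns global val = 37.
Step 3: evaluate() returns 37 + 73 = 110

The answer is 110.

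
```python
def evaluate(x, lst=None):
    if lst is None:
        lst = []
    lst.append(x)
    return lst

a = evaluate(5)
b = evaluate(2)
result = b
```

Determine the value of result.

Step 1: None default with guard creates a NEW list each call.
Step 2: a = [5] (fresh list). b = [2] (another fresh list).
Step 3: result = [2] (this is the fix for mutable default)

The answer is [2].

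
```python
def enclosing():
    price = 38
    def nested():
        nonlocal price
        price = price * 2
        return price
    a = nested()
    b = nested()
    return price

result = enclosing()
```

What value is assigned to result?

Step 1: price starts at 38.
Step 2: First nested(): price = 38 * 2 = 76.
Step 3: Second nested(): price = 76 * 2 = 152.
Step 4: result = 152

The answer is 152.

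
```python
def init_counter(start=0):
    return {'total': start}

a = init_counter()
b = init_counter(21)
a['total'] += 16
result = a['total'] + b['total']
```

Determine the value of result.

Step 1: init_counter() returns a new dict each call (immutable default 0).
Step 2: a = {'total': 0}, b = {'total': 21}.
Step 3: a['total'] += 16 = 16. result = 16 + 21 = 37

The answer is 37.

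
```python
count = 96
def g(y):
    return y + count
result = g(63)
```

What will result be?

Step 1: count = 96 is defined globally.
Step 2: g(63) uses parameter y = 63 and looks up count from global scope = 96.
Step 3: result = 63 + 96 = 159

The answer is 159.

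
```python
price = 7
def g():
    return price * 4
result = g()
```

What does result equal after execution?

Step 1: price = 7 is defined globally.
Step 2: g() looks up price from global scope = 7, then computes 7 * 4 = 28.
Step 3: result = 28

The answer is 28.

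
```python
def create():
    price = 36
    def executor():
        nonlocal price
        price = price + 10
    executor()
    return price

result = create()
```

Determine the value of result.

Step 1: create() sets price = 36.
Step 2: executor() uses nonlocal to modify price in create's scope: price = 36 + 10 = 46.
Step 3: create() returns the modified price = 46

The answer is 46.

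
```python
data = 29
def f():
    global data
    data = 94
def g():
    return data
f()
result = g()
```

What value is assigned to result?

Step 1: data = 29.
Step 2: f() sets global data = 94.
Step 3: g() reads global data = 94. result = 94

The answer is 94.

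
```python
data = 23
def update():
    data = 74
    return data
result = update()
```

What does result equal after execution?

Step 1: Global data = 23.
Step 2: update() creates local data = 74, shadowing the global.
Step 3: Returns local data = 74. result = 74

The answer is 74.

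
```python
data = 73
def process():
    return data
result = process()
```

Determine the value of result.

Step 1: data = 73 is defined in the global scope.
Step 2: process() looks up data. No local data exists, so Python checks the global scope via LEGB rule and finds data = 73.
Step 3: result = 73

The answer is 73.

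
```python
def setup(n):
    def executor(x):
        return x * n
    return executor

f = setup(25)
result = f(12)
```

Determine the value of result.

Step 1: setup(25) creates a closure capturing n = 25.
Step 2: f(12) computes 12 * 25 = 300.
Step 3: result = 300

The answer is 300.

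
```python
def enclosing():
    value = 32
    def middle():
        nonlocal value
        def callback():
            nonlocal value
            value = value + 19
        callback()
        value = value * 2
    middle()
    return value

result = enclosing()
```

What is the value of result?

Step 1: value = 32.
Step 2: callback() adds 19: value = 32 + 19 = 51.
Step 3: middle() doubles: value = 51 * 2 = 102.
Step 4: result = 102

The answer is 102.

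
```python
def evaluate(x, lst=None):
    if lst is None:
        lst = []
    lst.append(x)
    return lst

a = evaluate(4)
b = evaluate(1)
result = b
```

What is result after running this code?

Step 1: None default with guard creates a NEW list each call.
Step 2: a = [4] (fresh list). b = [1] (another fresh list).
Step 3: result = [1] (this is the fix for mutable default)

The answer is [1].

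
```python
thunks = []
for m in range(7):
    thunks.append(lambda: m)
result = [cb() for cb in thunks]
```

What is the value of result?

Step 1: All 7 lambdas share the same variable m.
Step 2: After the loop, m = 6.
Step 3: Each call returns 6. result = [6, 6, 6, 6, 6, 6, 6]

The answer is [6, 6, 6, 6, 6, 6, 6].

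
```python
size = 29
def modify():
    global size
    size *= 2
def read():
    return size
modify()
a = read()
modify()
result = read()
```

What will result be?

Step 1: size = 29.
Step 2: First modify(): size = 29 * 2 = 58.
Step 3: Second modify(): size = 58 * 2 = 116.
Step 4: read() returns 116

The answer is 116.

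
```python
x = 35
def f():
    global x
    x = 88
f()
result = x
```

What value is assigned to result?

Step 1: x = 35 globally.
Step 2: f() declares global x and sets it to 88.
Step 3: After f(), global x = 88. result = 88

The answer is 88.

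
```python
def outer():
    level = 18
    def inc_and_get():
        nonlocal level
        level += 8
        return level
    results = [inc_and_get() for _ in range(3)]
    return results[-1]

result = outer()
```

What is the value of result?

Step 1: level = 18.
Step 2: Three calls to inc_and_get(), each adding 8.
Step 3: Last value = 18 + 8 * 3 = 42

The answer is 42.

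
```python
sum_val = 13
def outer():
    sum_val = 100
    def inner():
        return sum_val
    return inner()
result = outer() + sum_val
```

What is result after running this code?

Step 1: Global sum_val = 13. outer() shadows with sum_val = 100.
Step 2: inner() returns enclosing sum_val = 100. outer() = 100.
Step 3: result = 100 + global sum_val (13) = 113

The answer is 113.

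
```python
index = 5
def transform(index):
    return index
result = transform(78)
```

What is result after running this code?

Step 1: Global index = 5.
Step 2: transform(78) takes parameter index = 78, which shadows the global.
Step 3: result = 78

The answer is 78.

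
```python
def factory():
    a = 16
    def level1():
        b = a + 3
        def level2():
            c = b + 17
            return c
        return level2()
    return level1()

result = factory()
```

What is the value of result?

Step 1: a = 16. b = a + 3 = 19.
Step 2: c = b + 17 = 19 + 17 = 36.
Step 3: result = 36

The answer is 36.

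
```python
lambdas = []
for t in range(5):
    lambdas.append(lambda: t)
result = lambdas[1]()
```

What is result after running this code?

Step 1: The loop creates 5 lambdas, all referencing the same variable t.
Step 2: After the loop, t = 4 (final value).
Step 3: lambdas[1]() looks up t at call time and finds 4. This is the late binding gotcha. result = 4

The answer is 4.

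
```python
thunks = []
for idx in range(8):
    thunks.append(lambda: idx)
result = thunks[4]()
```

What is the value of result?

Step 1: The loop creates 8 lambdas, all referencing the same variable idx.
Step 2: After the loop, idx = 7 (final value).
Step 3: thunks[4]() looks up idx at call time and finds 7. This is the late binding gotcha. result = 7

The answer is 7.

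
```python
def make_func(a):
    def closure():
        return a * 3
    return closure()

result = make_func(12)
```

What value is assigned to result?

Step 1: make_func(12) binds parameter a = 12.
Step 2: closure() accesses a = 12 from enclosing scope.
Step 3: result = 12 * 3 = 36

The answer is 36.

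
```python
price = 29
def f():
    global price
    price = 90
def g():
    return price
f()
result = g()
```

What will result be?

Step 1: price = 29.
Step 2: f() sets global price = 90.
Step 3: g() reads global price = 90. result = 90

The answer is 90.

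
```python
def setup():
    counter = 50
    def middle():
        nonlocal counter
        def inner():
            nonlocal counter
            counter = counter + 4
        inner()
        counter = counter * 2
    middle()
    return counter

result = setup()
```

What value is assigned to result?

Step 1: counter = 50.
Step 2: inner() adds 4: counter = 50 + 4 = 54.
Step 3: middle() doubles: counter = 54 * 2 = 108.
Step 4: result = 108

The answer is 108.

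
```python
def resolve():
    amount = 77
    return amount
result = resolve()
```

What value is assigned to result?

Step 1: resolve() defines amount = 77 in its local scope.
Step 2: return amount finds the local variable amount = 77.
Step 3: result = 77

The answer is 77.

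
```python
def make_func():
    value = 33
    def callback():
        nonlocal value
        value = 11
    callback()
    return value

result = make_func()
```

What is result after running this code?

Step 1: make_func() sets value = 33.
Step 2: callback() uses nonlocal to reassign value = 11.
Step 3: result = 11

The answer is 11.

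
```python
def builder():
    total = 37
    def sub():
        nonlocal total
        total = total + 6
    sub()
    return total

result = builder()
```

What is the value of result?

Step 1: builder() sets total = 37.
Step 2: sub() uses nonlocal to modify total in builder's scope: total = 37 + 6 = 43.
Step 3: builder() returns the modified total = 43

The answer is 43.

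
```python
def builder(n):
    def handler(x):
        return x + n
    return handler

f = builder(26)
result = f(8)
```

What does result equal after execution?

Step 1: builder(26) creates a closure that captures n = 26.
Step 2: f(8) calls the closure with x = 8, returning 8 + 26 = 34.
Step 3: result = 34

The answer is 34.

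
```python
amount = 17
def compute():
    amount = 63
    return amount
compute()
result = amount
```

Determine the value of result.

Step 1: Global amount = 17.
Step 2: compute() creates local amount = 63 (shadow, not modification).
Step 3: After compute() returns, global amount is unchanged. result = 17

The answer is 17.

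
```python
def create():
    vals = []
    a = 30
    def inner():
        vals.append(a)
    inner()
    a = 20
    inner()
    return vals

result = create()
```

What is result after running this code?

Step 1: a = 30. inner() appends current a to vals.
Step 2: First inner(): appends 30. Then a = 20.
Step 3: Second inner(): appends 20 (closure sees updated a). result = [30, 20]

The answer is [30, 20].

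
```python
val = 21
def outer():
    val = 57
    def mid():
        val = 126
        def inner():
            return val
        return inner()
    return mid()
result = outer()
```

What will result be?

Step 1: Three levels of shadowing: global 21, outer 57, mid 126.
Step 2: inner() finds val = 126 in enclosing mid() scope.
Step 3: result = 126

The answer is 126.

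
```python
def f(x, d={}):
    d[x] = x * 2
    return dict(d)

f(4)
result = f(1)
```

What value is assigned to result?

Step 1: Mutable default dict is shared across calls.
Step 2: First call adds 4: 8. Second call adds 1: 2.
Step 3: result = {4: 8, 1: 2}

The answer is {4: 8, 1: 2}.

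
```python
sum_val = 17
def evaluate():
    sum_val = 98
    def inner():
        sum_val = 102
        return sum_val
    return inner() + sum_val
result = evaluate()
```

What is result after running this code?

Step 1: evaluate() has local sum_val = 98. inner() has local sum_val = 102.
Step 2: inner() returns its local sum_val = 102.
Step 3: evaluate() returns 102 + its own sum_val (98) = 200

The answer is 200.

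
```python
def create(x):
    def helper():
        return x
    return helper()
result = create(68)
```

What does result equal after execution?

Step 1: create(68) binds parameter x = 68.
Step 2: helper() looks up x in enclosing scope and finds the parameter x = 68.
Step 3: result = 68

The answer is 68.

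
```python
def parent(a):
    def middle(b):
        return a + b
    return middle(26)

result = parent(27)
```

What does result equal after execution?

Step 1: parent(27) passes a = 27.
Step 2: middle(26) has b = 26, reads a = 27 from enclosing.
Step 3: result = 27 + 26 = 53

The answer is 53.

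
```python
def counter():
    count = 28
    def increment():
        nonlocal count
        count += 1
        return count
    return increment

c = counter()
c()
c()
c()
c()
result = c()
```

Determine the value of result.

Step 1: counter() creates closure with count = 28.
Step 2: Each c() call increments count via nonlocal. After 5 calls: 28 + 5 = 33.
Step 3: result = 33

The answer is 33.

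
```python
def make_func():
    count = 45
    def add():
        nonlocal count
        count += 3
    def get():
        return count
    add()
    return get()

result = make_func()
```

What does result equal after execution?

Step 1: count = 45. add() modifies it via nonlocal, get() reads it.
Step 2: add() makes count = 45 + 3 = 48.
Step 3: get() returns 48. result = 48

The answer is 48.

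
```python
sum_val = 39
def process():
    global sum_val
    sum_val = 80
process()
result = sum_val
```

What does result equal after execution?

Step 1: sum_val = 39 globally.
Step 2: process() declares global sum_val and sets it to 80.
Step 3: After process(), global sum_val = 80. result = 80

The answer is 80.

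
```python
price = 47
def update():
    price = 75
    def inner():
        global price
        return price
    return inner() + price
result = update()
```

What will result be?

Step 1: Global price = 47. update() shadows with local price = 75.
Step 2: inner() uses global keyword, so inner() returns global price = 47.
Step 3: update() returns 47 + 75 = 122

The answer is 122.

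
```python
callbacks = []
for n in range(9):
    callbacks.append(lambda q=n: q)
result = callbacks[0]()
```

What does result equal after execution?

Step 1: Default argument q=n captures n's value at each iteration.
Step 2: callbacks[0] captured q = 0 when n was 0.
Step 3: result = 0

The answer is 0.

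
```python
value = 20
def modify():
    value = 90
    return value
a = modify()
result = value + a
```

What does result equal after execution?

Step 1: Global value = 20. modify() returns local value = 90.
Step 2: a = 90. Global value still = 20.
Step 3: result = 20 + 90 = 110

The answer is 110.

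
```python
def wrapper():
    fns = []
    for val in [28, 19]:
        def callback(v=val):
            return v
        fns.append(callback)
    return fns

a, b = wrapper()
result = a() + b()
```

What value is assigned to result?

Step 1: Default argument v=val captures val at each iteration.
Step 2: a() returns 28 (captured at first iteration), b() returns 19 (captured at second).
Step 3: result = 28 + 19 = 47

The answer is 47.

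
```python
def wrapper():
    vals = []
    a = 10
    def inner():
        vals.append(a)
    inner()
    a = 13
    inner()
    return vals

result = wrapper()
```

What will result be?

Step 1: a = 10. inner() appends current a to vals.
Step 2: First inner(): appends 10. Then a = 13.
Step 3: Second inner(): appends 13 (closure sees updated a). result = [10, 13]

The answer is [10, 13].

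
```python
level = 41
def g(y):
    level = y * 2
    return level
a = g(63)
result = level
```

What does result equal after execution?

Step 1: Global level = 41.
Step 2: g(63) creates local level = 63 * 2 = 126.
Step 3: Global level unchanged because no global keyword. result = 41

The answer is 41.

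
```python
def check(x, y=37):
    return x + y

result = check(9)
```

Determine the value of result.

Step 1: check(9) uses default y = 37.
Step 2: Returns 9 + 37 = 46.
Step 3: result = 46

The answer is 46.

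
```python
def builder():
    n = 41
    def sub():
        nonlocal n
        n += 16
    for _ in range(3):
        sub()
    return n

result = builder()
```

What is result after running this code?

Step 1: n = 41.
Step 2: sub() is called 3 times in a loop, each adding 16 via nonlocal.
Step 3: n = 41 + 16 * 3 = 89

The answer is 89.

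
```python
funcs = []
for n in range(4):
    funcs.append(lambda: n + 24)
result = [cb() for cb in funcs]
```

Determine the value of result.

Step 1: All lambdas capture n by reference. After the loop, n = 3.
Step 2: Each call returns 3 + 24 = 27.
Step 3: result = [27, 27, 27, 27]

The answer is [27, 27, 27, 27].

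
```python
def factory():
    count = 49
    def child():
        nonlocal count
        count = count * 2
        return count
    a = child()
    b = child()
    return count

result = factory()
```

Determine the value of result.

Step 1: count starts at 49.
Step 2: First child(): count = 49 * 2 = 98.
Step 3: Second child(): count = 98 * 2 = 196.
Step 4: result = 196

The answer is 196.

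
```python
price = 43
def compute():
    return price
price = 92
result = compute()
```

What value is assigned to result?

Step 1: price is first set to 43, then reassigned to 92.
Step 2: compute() is called after the reassignment, so it looks up the current global price = 92.
Step 3: result = 92

The answer is 92.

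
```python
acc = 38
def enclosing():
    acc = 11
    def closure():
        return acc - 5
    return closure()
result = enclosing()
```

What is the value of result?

Step 1: enclosing() shadows global acc with acc = 11.
Step 2: closure() finds acc = 11 in enclosing scope, computes 11 - 5 = 6.
Step 3: result = 6

The answer is 6.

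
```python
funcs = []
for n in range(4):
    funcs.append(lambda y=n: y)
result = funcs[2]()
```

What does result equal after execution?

Step 1: Default argument y=n captures n's value at each iteration.
Step 2: funcs[2] captured y = 2 when n was 2.
Step 3: result = 2

The answer is 2.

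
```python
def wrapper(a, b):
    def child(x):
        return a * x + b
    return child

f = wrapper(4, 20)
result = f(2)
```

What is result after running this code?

Step 1: wrapper(4, 20) captures a = 4, b = 20.
Step 2: f(2) computes 4 * 2 + 20 = 28.
Step 3: result = 28

The answer is 28.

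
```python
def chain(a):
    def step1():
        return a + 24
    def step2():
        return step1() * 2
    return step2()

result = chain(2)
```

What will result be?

Step 1: chain(2) captures a = 2.
Step 2: step2() calls step1() which returns 2 + 24 = 26.
Step 3: step2() returns 26 * 2 = 52

The answer is 52.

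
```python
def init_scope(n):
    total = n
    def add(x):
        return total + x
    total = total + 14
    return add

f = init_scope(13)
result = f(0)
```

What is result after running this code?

Step 1: init_scope(13) sets total = 13, then total = 13 + 14 = 27.
Step 2: Closures capture by reference, so add sees total = 27.
Step 3: f(0) returns 27 + 0 = 27

The answer is 27.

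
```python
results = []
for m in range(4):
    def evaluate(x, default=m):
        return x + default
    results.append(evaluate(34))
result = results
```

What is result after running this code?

Step 1: Default argument default=m is evaluated at function definition time.
Step 2: Each iteration creates evaluate with default = current m value.
Step 3: evaluate(34) returns 34 + default. results = [34, 35, 36, 37]

The answer is [34, 35, 36, 37].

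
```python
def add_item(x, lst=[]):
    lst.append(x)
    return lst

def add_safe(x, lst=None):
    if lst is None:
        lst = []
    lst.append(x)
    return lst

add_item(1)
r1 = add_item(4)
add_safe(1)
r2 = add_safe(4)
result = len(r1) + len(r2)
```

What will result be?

Step 1: add_item shares mutable default: after 2 calls, lst = [1, 4], len = 2.
Step 2: add_safe creates fresh list each time: r2 = [4], len = 1.
Step 3: result = 2 + 1 = 3

The answer is 3.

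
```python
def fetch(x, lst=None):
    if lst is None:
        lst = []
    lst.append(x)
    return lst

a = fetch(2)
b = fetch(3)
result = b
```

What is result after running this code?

Step 1: None default with guard creates a NEW list each call.
Step 2: a = [2] (fresh list). b = [3] (another fresh list).
Step 3: result = [3] (this is the fix for mutable default)

The answer is [3].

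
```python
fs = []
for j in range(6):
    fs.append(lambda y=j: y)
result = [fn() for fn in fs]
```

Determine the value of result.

Step 1: Default arg y=j captures j at each iteration.
Step 2: Each lambda has its own default: 0, 1, ..., 5.
Step 3: result = [0, 1, 2, 3, 4, 5]

The answer is [0, 1, 2, 3, 4, 5].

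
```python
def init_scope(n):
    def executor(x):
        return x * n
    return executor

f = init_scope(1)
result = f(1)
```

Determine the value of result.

Step 1: init_scope(1) creates a closure capturing n = 1.
Step 2: f(1) computes 1 * 1 = 1.
Step 3: result = 1

The answer is 1.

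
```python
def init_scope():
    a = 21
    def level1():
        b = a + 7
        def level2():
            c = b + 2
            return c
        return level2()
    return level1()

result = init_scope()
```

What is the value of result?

Step 1: a = 21. b = a + 7 = 28.
Step 2: c = b + 2 = 28 + 2 = 30.
Step 3: result = 30

The answer is 30.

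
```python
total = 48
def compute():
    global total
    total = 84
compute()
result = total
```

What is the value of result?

Step 1: total = 48 globally.
Step 2: compute() declares global total and sets it to 84.
Step 3: After compute(), global total = 84. result = 84

The answer is 84.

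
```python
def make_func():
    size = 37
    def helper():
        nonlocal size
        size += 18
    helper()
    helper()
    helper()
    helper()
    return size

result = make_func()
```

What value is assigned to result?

Step 1: size starts at 37.
Step 2: helper() is called 4 times, each adding 18.
Step 3: size = 37 + 18 * 4 = 109

The answer is 109.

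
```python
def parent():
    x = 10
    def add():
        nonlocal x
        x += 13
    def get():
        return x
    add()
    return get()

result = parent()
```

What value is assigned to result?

Step 1: x = 10. add() modifies it via nonlocal, get() reads it.
Step 2: add() makes x = 10 + 13 = 23.
Step 3: get() returns 23. result = 23

The answer is 23.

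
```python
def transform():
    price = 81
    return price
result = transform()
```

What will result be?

Step 1: transform() defines price = 81 in its local scope.
Step 2: return price finds the local variable price = 81.
Step 3: result = 81

The answer is 81.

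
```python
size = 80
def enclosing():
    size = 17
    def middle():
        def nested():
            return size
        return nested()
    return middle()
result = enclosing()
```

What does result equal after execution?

Step 1: enclosing() defines size = 17. middle() and nested() have no local size.
Step 2: nested() checks local (none), enclosing middle() (none), enclosing enclosing() and finds size = 17.
Step 3: result = 17

The answer is 17.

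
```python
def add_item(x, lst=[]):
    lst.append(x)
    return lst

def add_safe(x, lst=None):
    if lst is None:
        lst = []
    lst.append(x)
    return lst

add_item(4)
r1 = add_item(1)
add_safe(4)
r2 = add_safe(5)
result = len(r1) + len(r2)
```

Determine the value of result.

Step 1: add_item shares mutable default: after 2 calls, lst = [4, 1], len = 2.
Step 2: add_safe creates fresh list each time: r2 = [5], len = 1.
Step 3: result = 2 + 1 = 3

The answer is 3.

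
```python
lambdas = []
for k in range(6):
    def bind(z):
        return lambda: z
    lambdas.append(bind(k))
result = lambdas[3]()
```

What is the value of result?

Step 1: bind(k) creates a new scope capturing z = k at call time.
Step 2: lambdas[3] = bind(3), so its lambda captures z = 3.
Step 3: result = 3 (closure factory fixes late binding)

The answer is 3.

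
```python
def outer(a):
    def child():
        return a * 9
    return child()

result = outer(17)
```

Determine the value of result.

Step 1: outer(17) binds parameter a = 17.
Step 2: child() accesses a = 17 from enclosing scope.
Step 3: result = 17 * 9 = 153

The answer is 153.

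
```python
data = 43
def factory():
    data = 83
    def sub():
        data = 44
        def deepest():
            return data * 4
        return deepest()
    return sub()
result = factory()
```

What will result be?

Step 1: deepest() looks up data through LEGB: not local, finds data = 44 in enclosing sub().
Step 2: Returns 44 * 4 = 176.
Step 3: result = 176

The answer is 176.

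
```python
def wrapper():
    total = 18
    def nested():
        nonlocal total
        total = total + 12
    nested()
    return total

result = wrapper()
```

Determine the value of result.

Step 1: wrapper() sets total = 18.
Step 2: nested() uses nonlocal to modify total in wrapper's scope: total = 18 + 12 = 30.
Step 3: wrapper() returns the modified total = 30

The answer is 30.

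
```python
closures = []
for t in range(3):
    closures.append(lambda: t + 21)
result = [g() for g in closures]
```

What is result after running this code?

Step 1: All lambdas capture t by reference. After the loop, t = 2.
Step 2: Each call returns 2 + 21 = 23.
Step 3: result = [23, 23, 23]

The answer is [23, 23, 23].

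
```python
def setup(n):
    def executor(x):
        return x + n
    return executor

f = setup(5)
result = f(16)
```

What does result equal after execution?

Step 1: setup(5) creates a closure that captures n = 5.
Step 2: f(16) calls the closure with x = 16, returning 16 + 5 = 21.
Step 3: result = 21

The answer is 21.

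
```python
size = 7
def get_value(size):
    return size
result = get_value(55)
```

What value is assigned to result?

Step 1: Global size = 7.
Step 2: get_value(55) takes parameter size = 55, which shadows the global.
Step 3: result = 55

The answer is 55.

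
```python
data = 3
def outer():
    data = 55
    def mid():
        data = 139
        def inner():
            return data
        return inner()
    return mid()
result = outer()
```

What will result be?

Step 1: Three levels of shadowing: global 3, outer 55, mid 139.
Step 2: inner() finds data = 139 in enclosing mid() scope.
Step 3: result = 139

The answer is 139.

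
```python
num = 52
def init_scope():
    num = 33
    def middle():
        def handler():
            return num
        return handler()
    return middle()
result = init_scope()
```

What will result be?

Step 1: init_scope() defines num = 33. middle() and handler() have no local num.
Step 2: handler() checks local (none), enclosing middle() (none), enclosing init_scope() and finds num = 33.
Step 3: result = 33

The answer is 33.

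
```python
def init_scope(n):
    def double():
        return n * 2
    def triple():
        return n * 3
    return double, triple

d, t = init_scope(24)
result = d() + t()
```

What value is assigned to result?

Step 1: Both closures capture the same n = 24.
Step 2: d() = 24 * 2 = 48, t() = 24 * 3 = 72.
Step 3: result = 48 + 72 = 120

The answer is 120.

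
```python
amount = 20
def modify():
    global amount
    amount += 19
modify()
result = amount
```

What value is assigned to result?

Step 1: amount = 20 globally.
Step 2: modify() modifies global amount: amount += 19 = 39.
Step 3: result = 39

The answer is 39.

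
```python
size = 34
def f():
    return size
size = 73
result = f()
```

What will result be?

Step 1: size is first set to 34, then reassigned to 73.
Step 2: f() is called after the reassignment, so it looks up the current global size = 73.
Step 3: result = 73

The answer is 73.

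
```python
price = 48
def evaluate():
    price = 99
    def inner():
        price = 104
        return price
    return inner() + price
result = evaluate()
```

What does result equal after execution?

Step 1: evaluate() has local price = 99. inner() has local price = 104.
Step 2: inner() returns its local price = 104.
Step 3: evaluate() returns 104 + its own price (99) = 203

The answer is 203.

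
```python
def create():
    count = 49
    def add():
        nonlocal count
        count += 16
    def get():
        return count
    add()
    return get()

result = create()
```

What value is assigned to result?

Step 1: count = 49. add() modifies it via nonlocal, get() reads it.
Step 2: add() makes count = 49 + 16 = 65.
Step 3: get() returns 65. result = 65

The answer is 65.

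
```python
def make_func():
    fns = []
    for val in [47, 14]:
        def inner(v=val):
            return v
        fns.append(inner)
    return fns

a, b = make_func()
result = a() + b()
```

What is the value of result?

Step 1: Default argument v=val captures val at each iteration.
Step 2: a() returns 47 (captured at first iteration), b() returns 14 (captured at second).
Step 3: result = 47 + 14 = 61

The answer is 61.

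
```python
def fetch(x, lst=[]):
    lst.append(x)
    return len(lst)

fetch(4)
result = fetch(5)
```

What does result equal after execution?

Step 1: Mutable default list persists between calls.
Step 2: First call: lst = [4], len = 1. Second call: lst = [4, 5], len = 2.
Step 3: result = 2

The answer is 2.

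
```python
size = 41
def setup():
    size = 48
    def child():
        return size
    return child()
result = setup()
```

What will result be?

Step 1: size = 41 globally, but setup() defines size = 48 locally.
Step 2: child() looks up size. Not in local scope, so checks enclosing scope (setup) and finds size = 48.
Step 3: result = 48

The answer is 48.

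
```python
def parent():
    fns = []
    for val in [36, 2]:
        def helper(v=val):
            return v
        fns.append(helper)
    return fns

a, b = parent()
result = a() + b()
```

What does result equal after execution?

Step 1: Default argument v=val captures val at each iteration.
Step 2: a() returns 36 (captured at first iteration), b() returns 2 (captured at second).
Step 3: result = 36 + 2 = 38

The answer is 38.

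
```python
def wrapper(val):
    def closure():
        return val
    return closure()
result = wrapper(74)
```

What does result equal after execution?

Step 1: wrapper(74) binds parameter val = 74.
Step 2: closure() looks up val in enclosing scope and finds the parameter val = 74.
Step 3: result = 74

The answer is 74.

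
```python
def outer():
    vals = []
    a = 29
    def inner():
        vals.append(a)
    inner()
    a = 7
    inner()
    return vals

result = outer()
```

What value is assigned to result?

Step 1: a = 29. inner() appends current a to vals.
Step 2: First inner(): appends 29. Then a = 7.
Step 3: Second inner(): appends 7 (closure sees updated a). result = [29, 7]

The answer is [29, 7].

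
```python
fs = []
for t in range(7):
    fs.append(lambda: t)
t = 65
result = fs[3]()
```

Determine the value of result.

Step 1: Lambdas capture the variable t by reference, not by value.
Step 2: After the loop, t is reassigned to 65.
Step 3: fs[3]() looks up the current t = 65. result = 65

The answer is 65.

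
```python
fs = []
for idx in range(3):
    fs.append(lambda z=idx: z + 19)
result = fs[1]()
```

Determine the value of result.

Step 1: Default argument z=idx captures idx's value at definition time.
Step 2: fs[1] was defined when idx = 1, so z defaults to 1.
Step 3: result = 1 + 19 = 20 (default arg fixes the late binding issue)

The answer is 20.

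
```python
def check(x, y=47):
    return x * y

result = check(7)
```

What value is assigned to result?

Step 1: check(7) uses default y = 47.
Step 2: Returns 7 * 47 = 329.
Step 3: result = 329

The answer is 329.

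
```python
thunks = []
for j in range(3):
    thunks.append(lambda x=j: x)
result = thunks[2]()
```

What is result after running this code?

Step 1: Default argument x=j captures j's value at each iteration.
Step 2: thunks[2] captured x = 2 when j was 2.
Step 3: result = 2

The answer is 2.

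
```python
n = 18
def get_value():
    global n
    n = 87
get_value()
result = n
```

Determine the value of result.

Step 1: n = 18 globally.
Step 2: get_value() declares global n and sets it to 87.
Step 3: After get_value(), global n = 87. result = 87

The answer is 87.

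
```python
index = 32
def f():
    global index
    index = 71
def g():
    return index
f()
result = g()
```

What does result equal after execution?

Step 1: index = 32.
Step 2: f() sets global index = 71.
Step 3: g() reads global index = 71. result = 71

The answer is 71.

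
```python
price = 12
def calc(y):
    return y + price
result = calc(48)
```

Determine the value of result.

Step 1: price = 12 is defined globally.
Step 2: calc(48) uses parameter y = 48 and looks up price from global scope = 12.
Step 3: result = 48 + 12 = 60

The answer is 60.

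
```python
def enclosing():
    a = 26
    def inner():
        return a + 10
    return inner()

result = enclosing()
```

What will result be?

Step 1: enclosing() defines a = 26.
Step 2: inner() reads a = 26 from enclosing scope, returns 26 + 10 = 36.
Step 3: result = 36

The answer is 36.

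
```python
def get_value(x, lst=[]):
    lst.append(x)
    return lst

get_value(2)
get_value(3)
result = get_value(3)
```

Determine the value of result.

Step 1: Mutable default argument gotcha! The list [] is created once.
Step 2: Each call appends to the SAME list: [2], [2, 3], [2, 3, 3].
Step 3: result = [2, 3, 3]

The answer is [2, 3, 3].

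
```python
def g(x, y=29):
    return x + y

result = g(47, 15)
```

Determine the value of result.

Step 1: g(47, 15) overrides default y with 15.
Step 2: Returns 47 + 15 = 62.
Step 3: result = 62

The answer is 62.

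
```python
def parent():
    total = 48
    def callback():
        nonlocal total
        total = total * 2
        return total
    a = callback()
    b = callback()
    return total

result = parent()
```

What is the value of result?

Step 1: total starts at 48.
Step 2: First callback(): total = 48 * 2 = 96.
Step 3: Second callback(): total = 96 * 2 = 192.
Step 4: result = 192

The answer is 192.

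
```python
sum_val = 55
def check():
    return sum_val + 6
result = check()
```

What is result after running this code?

Step 1: sum_val = 55 is defined globally.
Step 2: check() looks up sum_val from global scope = 55, then computes 55 + 6 = 61.
Step 3: result = 61

The answer is 61.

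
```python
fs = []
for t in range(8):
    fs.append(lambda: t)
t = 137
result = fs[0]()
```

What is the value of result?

Step 1: Lambdas capture the variable t by reference, not by value.
Step 2: After the loop, t is reassigned to 137.
Step 3: fs[0]() looks up the current t = 137. result = 137

The answer is 137.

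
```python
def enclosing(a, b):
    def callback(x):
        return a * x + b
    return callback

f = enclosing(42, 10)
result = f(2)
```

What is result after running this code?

Step 1: enclosing(42, 10) captures a = 42, b = 10.
Step 2: f(2) computes 42 * 2 + 10 = 94.
Step 3: result = 94

The answer is 94.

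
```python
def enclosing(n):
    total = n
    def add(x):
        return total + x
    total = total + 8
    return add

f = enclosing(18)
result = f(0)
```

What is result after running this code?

Step 1: enclosing(18) sets total = 18, then total = 18 + 8 = 26.
Step 2: Closures capture by reference, so add sees total = 26.
Step 3: f(0) returns 26 + 0 = 26

The answer is 26.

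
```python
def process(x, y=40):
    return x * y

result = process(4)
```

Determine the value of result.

Step 1: process(4) uses default y = 40.
Step 2: Returns 4 * 40 = 160.
Step 3: result = 160

The answer is 160.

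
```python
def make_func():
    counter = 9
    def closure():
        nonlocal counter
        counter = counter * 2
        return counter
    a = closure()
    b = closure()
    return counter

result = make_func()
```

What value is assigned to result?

Step 1: counter starts at 9.
Step 2: First closure(): counter = 9 * 2 = 18.
Step 3: Second closure(): counter = 18 * 2 = 36.
Step 4: result = 36

The answer is 36.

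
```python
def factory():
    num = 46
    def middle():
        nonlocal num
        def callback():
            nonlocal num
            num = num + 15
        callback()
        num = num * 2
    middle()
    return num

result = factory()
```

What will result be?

Step 1: num = 46.
Step 2: callback() adds 15: num = 46 + 15 = 61.
Step 3: middle() doubles: num = 61 * 2 = 122.
Step 4: result = 122

The answer is 122.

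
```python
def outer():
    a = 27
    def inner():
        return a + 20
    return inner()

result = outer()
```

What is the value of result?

Step 1: outer() defines a = 27.
Step 2: inner() reads a = 27 from enclosing scope, returns 27 + 20 = 47.
Step 3: result = 47

The answer is 47.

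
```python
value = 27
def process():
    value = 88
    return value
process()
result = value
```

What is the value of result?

Step 1: Global value = 27.
Step 2: process() creates local value = 88 (shadow, not modification).
Step 3: After process() returns, global value is unchanged. result = 27

The answer is 27.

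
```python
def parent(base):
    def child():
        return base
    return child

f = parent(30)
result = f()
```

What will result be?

Step 1: parent(30) creates closure capturing base = 30.
Step 2: f() returns the captured base = 30.
Step 3: result = 30

The answer is 30.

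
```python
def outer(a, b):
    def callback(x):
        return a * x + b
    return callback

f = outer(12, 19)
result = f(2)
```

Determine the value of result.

Step 1: outer(12, 19) captures a = 12, b = 19.
Step 2: f(2) computes 12 * 2 + 19 = 43.
Step 3: result = 43

The answer is 43.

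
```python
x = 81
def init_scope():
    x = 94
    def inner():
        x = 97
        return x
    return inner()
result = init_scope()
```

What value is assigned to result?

Step 1: Three scopes define x: global (81), init_scope (94), inner (97).
Step 2: inner() has its own local x = 97, which shadows both enclosing and global.
Step 3: result = 97 (local wins in LEGB)

The answer is 97.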